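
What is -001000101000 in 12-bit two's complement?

Original: 001000101000
Step 1 - Invert all bits: 110111010111
Step 2 - Add 1: 110111011000
Verification: 001000101000 + 110111011000 = 1000000000000; discarding the end carry (carry out of the top bit) leaves the 12-bit value 000000000000, as required for x + (-x)



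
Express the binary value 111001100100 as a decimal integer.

Sum of powers of 2 for each 1-bit:
2^2 + 2^5 + 2^6 + 2^9 + 2^10 + 2^11
= 4 + 32 + 64 + 512 + 1024 + 2048
= 3684



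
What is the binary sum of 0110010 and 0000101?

Add column by column from the right: bit + bit + carry-in; write the sum mod 2, carry 1 when the sum is 2 or 3.
carry:  0000000
        0110010
+       0000101
---------------
       00110111
(the carry out of the leftmost column, 0, becomes the leading bit)
Decimal check:
  0110010 = 32 + 16 + 2 = 50
  0000101 = 4 + 1 = 5
  50 + 5 = 55, and 00110111 = 32 + 16 + 4 + 2 + 1 = 55 ✓



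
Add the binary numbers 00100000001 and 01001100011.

Add column by column from the right: bit + bit + carry-in; write the sum mod 2, carry 1 when the sum is 2 or 3.
carry:  00000000110
        00100000001
+       01001100011
-------------------
       001101100100
(the carry out of the leftmost column, 0, becomes the leading bit)
Decimal check:
  00100000001 = 256 + 1 = 257
  01001100011 = 512 + 64 + 32 + 2 + 1 = 611
  257 + 611 = 868, and 001101100100 = 512 + 256 + 64 + 32 + 4 = 868 ✓



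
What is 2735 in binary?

Using repeated division by 2:
2735 ÷ 2 = 1367 remainder 1
1367 ÷ 2 = 683 remainder 1
683 ÷ 2 = 341 remainder 1
341 ÷ 2 = 170 remainder 1
170 ÷ 2 = 85 remainder 0
85 ÷ 2 = 42 remainder 1
42 ÷ 2 = 21 remainder 0
21 ÷ 2 = 10 remainder 1
10 ÷ 2 = 5 remainder 0
5 ÷ 2 = 2 remainder 1
2 ÷ 2 = 1 remainder 0
1 ÷ 2 = 0 remainder 1
Reading remainders bottom to top: 101010101111



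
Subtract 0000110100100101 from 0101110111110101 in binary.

Method 1 - Direct subtraction (column by column from the right: bit − bit − borrow-in; if negative, add 2 and borrow 1 from the next column):
borrow: 0000000000000000
        0101110111110101
-       0000110100100101
------------------------
        0101000011010000

Method 2 - Add two's complement:
Two's complement of 0000110100100101: invert → 1111001011011010, add 1 → 1111001011011011
  0101110111110101
+ 1111001011011011
------------------
 10101000011010000  (end carry out of the top bit = 1)
Discarding the end carry: 0101000011010000
Decimal check:
  0101110111110101 = 16384 + 4096 + 2048 + 1024 + 256 + 128 + 64 + 32 + 16 + 4 + 1 = 24053
  0000110100100101 = 2048 + 1024 + 256 + 32 + 4 + 1 = 3365
  24053 - 3365 = 20688, and 0101000011010000 = 16384 + 4096 + 128 + 64 + 16 = 20688 ✓



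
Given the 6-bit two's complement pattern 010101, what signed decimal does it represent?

Binary: 010101
Sign bit: 0 (non-negative)
Read directly as an unsigned value:
010101 = 16 + 4 + 1 = 21
Value: 21



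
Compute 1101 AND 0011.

AND: 1 only when both bits are 1
  1101
& 0011
------
  0001
Decimal: 13 & 3 = 1



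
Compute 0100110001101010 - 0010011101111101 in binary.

Method 1 - Direct subtraction (column by column from the right: bit − bit − borrow-in; if negative, add 2 and borrow 1 from the next column):
borrow: 0100111111111010
        0100110001101010
-       0010011101111101
------------------------
        0010010011101101

Method 2 - Add two's complement:
Two's complement of 0010011101111101: invert → 1101100010000010, add 1 → 1101100010000011
  0100110001101010
+ 1101100010000011
------------------
 10010010011101101  (end carry out of the top bit = 1)
Discarding the end carry: 0010010011101101
Decimal check:
  0100110001101010 = 16384 + 2048 + 1024 + 64 + 32 + 8 + 2 = 19562
  0010011101111101 = 8192 + 1024 + 512 + 256 + 64 + 32 + 16 + 8 + 4 + 1 = 10109
  19562 - 10109 = 9453, and 0010010011101101 = 8192 + 1024 + 128 + 64 + 32 + 8 + 4 + 1 = 9453 ✓



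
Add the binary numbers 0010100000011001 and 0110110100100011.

Add column by column from the right: bit + bit + carry-in; write the sum mod 2, carry 1 when the sum is 2 or 3.
carry:  1101000000000110
        0010100000011001
+       0110110100100011
------------------------
       01001010100111100
(the carry out of the leftmost column, 0, becomes the leading bit)
Decimal check:
  0010100000011001 = 8192 + 2048 + 16 + 8 + 1 = 10265
  0110110100100011 = 16384 + 8192 + 2048 + 1024 + 256 + 32 + 2 + 1 = 27939
  10265 + 27939 = 38204, and 01001010100111100 = 32768 + 4096 + 1024 + 256 + 32 + 16 + 8 + 4 = 38204 ✓



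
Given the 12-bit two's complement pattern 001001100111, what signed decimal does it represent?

Binary: 001001100111
Sign bit: 0 (non-negative)
Read directly as an unsigned value:
001001100111 = 512 + 64 + 32 + 4 + 2 + 1 = 615
Value: 615



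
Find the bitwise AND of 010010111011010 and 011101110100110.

AND: 1 only when both bits are 1
  010010111011010
& 011101110100110
-----------------
  010000110000010
Decimal: 9690 & 15270 = 8578



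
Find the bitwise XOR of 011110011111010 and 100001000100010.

XOR: 1 when bits differ
  011110011111010
^ 100001000100010
-----------------
  111111011011000
Decimal: 15610 ^ 16930 = 32472



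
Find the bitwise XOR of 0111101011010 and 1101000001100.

XOR: 1 when bits differ
  0111101011010
^ 1101000001100
---------------
  1010101010110
Decimal: 3930 ^ 6668 = 5462



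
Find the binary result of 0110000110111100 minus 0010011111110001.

Method 1 - Direct subtraction (column by column from the right: bit − bit − borrow-in; if negative, add 2 and borrow 1 from the next column):
borrow: 0111111110000110
        0110000110111100
-       0010011111110001
------------------------
        0011100111001011

Method 2 - Add two's complement:
Two's complement of 0010011111110001: invert → 1101100000001110, add 1 → 1101100000001111
  0110000110111100
+ 1101100000001111
------------------
 10011100111001011  (end carry out of the top bit = 1)
Discarding the end carry: 0011100111001011
Decimal check:
  0110000110111100 = 16384 + 8192 + 256 + 128 + 32 + 16 + 8 + 4 = 25020
  0010011111110001 = 8192 + 1024 + 512 + 256 + 128 + 64 + 32 + 16 + 1 = 10225
  25020 - 10225 = 14795, and 0011100111001011 = 8192 + 4096 + 2048 + 256 + 128 + 64 + 8 + 2 + 1 = 14795 ✓



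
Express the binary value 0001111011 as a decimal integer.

Sum of powers of 2 for each 1-bit:
2^0 + 2^1 + 2^3 + 2^4 + 2^5 + 2^6
= 1 + 2 + 8 + 16 + 32 + 64
= 123



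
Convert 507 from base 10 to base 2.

Using repeated division by 2:
507 ÷ 2 = 253 remainder 1
253 ÷ 2 = 126 remainder 1
126 ÷ 2 = 63 remainder 0
63 ÷ 2 = 31 remainder 1
31 ÷ 2 = 15 remainder 1
15 ÷ 2 = 7 remainder 1
7 ÷ 2 = 3 remainder 1
3 ÷ 2 = 1 remainder 1
1 ÷ 2 = 0 remainder 1
Reading remainders bottom to top: 111111011



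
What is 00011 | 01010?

OR: 1 when either bit is 1
  00011
| 01010
-------
  01011
Decimal: 3 | 10 = 11



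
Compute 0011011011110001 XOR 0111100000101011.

XOR: 1 when bits differ
  0011011011110001
^ 0111100000101011
------------------
  0100111011011010
Decimal: 14065 ^ 30763 = 20186



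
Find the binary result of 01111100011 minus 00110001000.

Method 1 - Direct subtraction (column by column from the right: bit − bit − borrow-in; if negative, add 2 and borrow 1 from the next column):
borrow: 00000110000
        01111100011
-       00110001000
-------------------
        01001011011

Method 2 - Add two's complement:
Two's complement of 00110001000: invert → 11001110111, add 1 → 11001111000
  01111100011
+ 11001111000
-------------
 101001011011  (end carry out of the top bit = 1)
Discarding the end carry: 01001011011
Decimal check:
  01111100011 = 512 + 256 + 128 + 64 + 32 + 2 + 1 = 995
  00110001000 = 256 + 128 + 8 = 392
  995 - 392 = 603, and 01001011011 = 512 + 64 + 16 + 8 + 2 + 1 = 603 ✓



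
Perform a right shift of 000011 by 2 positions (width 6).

Original: 000011 (decimal 3)
Shift right by 2 positions
Drop the 2 low bits; fill with zeros on the left
Result: 000000 (decimal 0)
Equivalent: 3 >> 2 = 3 ÷ 2^2 = 0



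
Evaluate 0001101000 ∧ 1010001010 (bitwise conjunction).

AND: 1 only when both bits are 1
  0001101000
& 1010001010
------------
  0000001000
Decimal: 104 & 650 = 8



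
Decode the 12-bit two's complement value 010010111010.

Binary: 010010111010
Sign bit: 0 (non-negative)
Read directly as an unsigned value:
010010111010 = 1024 + 128 + 32 + 16 + 8 + 2 = 1210
Value: 1210



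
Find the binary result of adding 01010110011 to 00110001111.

Add column by column from the right: bit + bit + carry-in; write the sum mod 2, carry 1 when the sum is 2 or 3.
carry:  11101111110
        01010110011
+       00110001111
-------------------
       010001000010
(the carry out of the leftmost column, 0, becomes the leading bit)
Decimal check:
  01010110011 = 512 + 128 + 32 + 16 + 2 + 1 = 691
  00110001111 = 256 + 128 + 8 + 4 + 2 + 1 = 399
  691 + 399 = 1090, and 010001000010 = 1024 + 64 + 2 = 1090 ✓



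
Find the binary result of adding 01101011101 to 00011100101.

Add column by column from the right: bit + bit + carry-in; write the sum mod 2, carry 1 when the sum is 2 or 3.
carry:  11111111010
        01101011101
+       00011100101
-------------------
       010001000010
(the carry out of the leftmost column, 0, becomes the leading bit)
Decimal check:
  01101011101 = 512 + 256 + 64 + 16 + 8 + 4 + 1 = 861
  00011100101 = 128 + 64 + 32 + 4 + 1 = 229
  861 + 229 = 1090, and 010001000010 = 1024 + 64 + 2 = 1090 ✓



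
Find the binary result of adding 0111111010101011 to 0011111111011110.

Add column by column from the right: bit + bit + carry-in; write the sum mod 2, carry 1 when the sum is 2 or 3.
carry:  1111111111111100
        0111111010101011
+       0011111111011110
------------------------
       01011111010001001
(the carry out of the leftmost column, 0, becomes the leading bit)
Decimal check:
  0111111010101011 = 16384 + 8192 + 4096 + 2048 + 1024 + 512 + 128 + 32 + 8 + 2 + 1 = 32427
  0011111111011110 = 8192 + 4096 + 2048 + 1024 + 512 + 256 + 128 + 64 + 16 + 8 + 4 + 2 = 16350
  32427 + 16350 = 48777, and 01011111010001001 = 32768 + 8192 + 4096 + 2048 + 1024 + 512 + 128 + 8 + 1 = 48777 ✓



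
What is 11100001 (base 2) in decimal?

Sum of powers of 2 for each 1-bit:
2^0 + 2^5 + 2^6 + 2^7
= 1 + 32 + 64 + 128
= 225



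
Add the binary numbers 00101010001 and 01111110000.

Add column by column from the right: bit + bit + carry-in; write the sum mod 2, carry 1 when the sum is 2 or 3.
carry:  11111100000
        00101010001
+       01111110000
-------------------
       010101000001
(the carry out of the leftmost column, 0, becomes the leading bit)
Decimal check:
  00101010001 = 256 + 64 + 16 + 1 = 337
  01111110000 = 512 + 256 + 128 + 64 + 32 + 16 = 1008
  337 + 1008 = 1345, and 010101000001 = 1024 + 256 + 64 + 1 = 1345 ✓



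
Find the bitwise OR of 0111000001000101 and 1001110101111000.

OR: 1 when either bit is 1
  0111000001000101
| 1001110101111000
------------------
  1111110101111101
Decimal: 28741 | 40312 = 64893



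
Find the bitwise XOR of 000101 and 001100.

XOR: 1 when bits differ
  000101
^ 001100
--------
  001001
Decimal: 5 ^ 12 = 9



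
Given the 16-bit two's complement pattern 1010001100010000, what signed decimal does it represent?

Binary: 1010001100010000
Sign bit: 1 (negative)
Invert: 0101110011101111
Add 1:  0101110011110000
Magnitude: 0101110011110000 = 16384 + 4096 + 2048 + 1024 + 128 + 64 + 32 + 16 = 23792
Value: -23792



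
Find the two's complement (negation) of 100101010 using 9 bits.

Original (sign bit 1, negative): 100101010
Step 1 - Invert all bits: 011010101
Step 2 - Add 1: 011010110
Verification: 100101010 + 011010110 = 1000000000; discarding the end carry (carry out of the top bit) leaves the 9-bit value 000000000, as required for x + (-x)



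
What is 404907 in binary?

Using repeated division by 2:
404907 ÷ 2 = 202453 remainder 1
202453 ÷ 2 = 101226 remainder 1
101226 ÷ 2 = 50613 remainder 0
50613 ÷ 2 = 25306 remainder 1
25306 ÷ 2 = 12653 remainder 0
12653 ÷ 2 = 6326 remainder 1
6326 ÷ 2 = 3163 remainder 0
3163 ÷ 2 = 1581 remainder 1
1581 ÷ 2 = 790 remainder 1
790 ÷ 2 = 395 remainder 0
395 ÷ 2 = 197 remainder 1
197 ÷ 2 = 98 remainder 1
98 ÷ 2 = 49 remainder 0
49 ÷ 2 = 24 remainder 1
24 ÷ 2 = 12 remainder 0
12 ÷ 2 = 6 remainder 0
6 ÷ 2 = 3 remainder 0
3 ÷ 2 = 1 remainder 1
1 ÷ 2 = 0 remainder 1
Reading remainders bottom to top: 1100010110110101011



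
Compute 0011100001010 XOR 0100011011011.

XOR: 1 when bits differ
  0011100001010
^ 0100011011011
---------------
  0111111010001
Decimal: 1802 ^ 2267 = 4049



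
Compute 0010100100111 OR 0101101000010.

OR: 1 when either bit is 1
  0010100100111
| 0101101000010
---------------
  0111101100111
Decimal: 1319 | 2882 = 3943



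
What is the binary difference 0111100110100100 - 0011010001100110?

Method 1 - Direct subtraction (column by column from the right: bit − bit − borrow-in; if negative, add 2 and borrow 1 from the next column):
borrow: 0000100011111100
        0111100110100100
-       0011010001100110
------------------------
        0100010100111110

Method 2 - Add two's complement:
Two's complement of 0011010001100110: invert → 1100101110011001, add 1 → 1100101110011010
  0111100110100100
+ 1100101110011010
------------------
 10100010100111110  (end carry out of the top bit = 1)
Discarding the end carry: 0100010100111110
Decimal check:
  0111100110100100 = 16384 + 8192 + 4096 + 2048 + 256 + 128 + 32 + 4 = 31140
  0011010001100110 = 8192 + 4096 + 1024 + 64 + 32 + 4 + 2 = 13414
  31140 - 13414 = 17726, and 0100010100111110 = 16384 + 1024 + 256 + 32 + 16 + 8 + 4 + 2 = 17726 ✓



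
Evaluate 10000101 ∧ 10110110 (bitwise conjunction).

AND: 1 only when both bits are 1
  10000101
& 10110110
----------
  10000100
Decimal: 133 & 182 = 132



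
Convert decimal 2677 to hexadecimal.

Using repeated division by 16 (digits 10–15 are A–F):
2677 ÷ 16 = 167 remainder 5
167 ÷ 16 = 10 remainder 7
10 ÷ 16 = 0 remainder 10 (A)
Reading remainders bottom to top: A75



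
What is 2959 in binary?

Using repeated division by 2:
2959 ÷ 2 = 1479 remainder 1
1479 ÷ 2 = 739 remainder 1
739 ÷ 2 = 369 remainder 1
369 ÷ 2 = 184 remainder 1
184 ÷ 2 = 92 remainder 0
92 ÷ 2 = 46 remainder 0
46 ÷ 2 = 23 remainder 0
23 ÷ 2 = 11 remainder 1
11 ÷ 2 = 5 remainder 1
5 ÷ 2 = 2 remainder 1
2 ÷ 2 = 1 remainder 0
1 ÷ 2 = 0 remainder 1
Reading remainders bottom to top: 101110001111



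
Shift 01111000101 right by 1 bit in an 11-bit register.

Original: 01111000101 (decimal 965)
Shift right by 1 position
Drop the 1 low bit; fill with zero on the left
Result: 00111100010 (decimal 482)
Equivalent: 965 >> 1 = 965 ÷ 2^1 = 482



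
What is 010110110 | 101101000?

OR: 1 when either bit is 1
  010110110
| 101101000
-----------
  111111110
Decimal: 182 | 360 = 510



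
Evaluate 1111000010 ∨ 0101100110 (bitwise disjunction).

OR: 1 when either bit is 1
  1111000010
| 0101100110
------------
  1111100110
Decimal: 962 | 358 = 998



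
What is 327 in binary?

Using repeated division by 2:
327 ÷ 2 = 163 remainder 1
163 ÷ 2 = 81 remainder 1
81 ÷ 2 = 40 remainder 1
40 ÷ 2 = 20 remainder 0
20 ÷ 2 = 10 remainder 0
10 ÷ 2 = 5 remainder 0
5 ÷ 2 = 2 remainder 1
2 ÷ 2 = 1 remainder 0
1 ÷ 2 = 0 remainder 1
Reading remainders bottom to top: 101000111



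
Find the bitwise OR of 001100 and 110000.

OR: 1 when either bit is 1
  001100
| 110000
--------
  111100
Decimal: 12 | 48 = 60



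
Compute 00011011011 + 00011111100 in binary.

Add column by column from the right: bit + bit + carry-in; write the sum mod 2, carry 1 when the sum is 2 or 3.
carry:  00111110000
        00011011011
+       00011111100
-------------------
       000111010111
(the carry out of the leftmost column, 0, becomes the leading bit)
Decimal check:
  00011011011 = 128 + 64 + 16 + 8 + 2 + 1 = 219
  00011111100 = 128 + 64 + 32 + 16 + 8 + 4 = 252
  219 + 252 = 471, and 000111010111 = 256 + 128 + 64 + 16 + 4 + 2 + 1 = 471 ✓



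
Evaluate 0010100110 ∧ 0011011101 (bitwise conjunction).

AND: 1 only when both bits are 1
  0010100110
& 0011011101
------------
  0010000100
Decimal: 166 & 221 = 132



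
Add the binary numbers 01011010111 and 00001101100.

Add column by column from the right: bit + bit + carry-in; write the sum mod 2, carry 1 when the sum is 2 or 3.
carry:  00111111000
        01011010111
+       00001101100
-------------------
       001101000011
(the carry out of the leftmost column, 0, becomes the leading bit)
Decimal check:
  01011010111 = 512 + 128 + 64 + 16 + 4 + 2 + 1 = 727
  00001101100 = 64 + 32 + 8 + 4 = 108
  727 + 108 = 835, and 001101000011 = 512 + 256 + 64 + 2 + 1 = 835 ✓



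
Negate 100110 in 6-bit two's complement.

Original (sign bit 1, negative): 100110
Step 1 - Invert all bits: 011001
Step 2 - Add 1: 011010
Verification: 100110 + 011010 = 1000000; discarding the end carry (carry out of the top bit) leaves the 6-bit value 000000, as required for x + (-x)



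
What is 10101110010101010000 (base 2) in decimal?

Sum of powers of 2 for each 1-bit:
2^4 + 2^6 + 2^8 + 2^10 + 2^13 + 2^14 + 2^15 + 2^17 + 2^19
= 16 + 64 + 256 + 1024 + 8192 + 16384 + 32768 + 131072 + 524288
= 714064



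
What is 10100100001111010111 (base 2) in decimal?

Sum of powers of 2 for each 1-bit:
2^0 + 2^1 + 2^2 + 2^4 + 2^6 + 2^7 + 2^8 + 2^9 + 2^14 + 2^17 + 2^19
= 1 + 2 + 4 + 16 + 64 + 128 + 256 + 512 + 16384 + 131072 + 524288
= 672727



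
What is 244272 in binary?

Using repeated division by 2:
244272 ÷ 2 = 122136 remainder 0
122136 ÷ 2 = 61068 remainder 0
61068 ÷ 2 = 30534 remainder 0
30534 ÷ 2 = 15267 remainder 0
15267 ÷ 2 = 7633 remainder 1
7633 ÷ 2 = 3816 remainder 1
3816 ÷ 2 = 1908 remainder 0
1908 ÷ 2 = 954 remainder 0
954 ÷ 2 = 477 remainder 0
477 ÷ 2 = 238 remainder 1
238 ÷ 2 = 119 remainder 0
119 ÷ 2 = 59 remainder 1
59 ÷ 2 = 29 remainder 1
29 ÷ 2 = 14 remainder 1
14 ÷ 2 = 7 remainder 0
7 ÷ 2 = 3 remainder 1
3 ÷ 2 = 1 remainder 1
1 ÷ 2 = 0 remainder 1
Reading remainders bottom to top: 111011101000110000



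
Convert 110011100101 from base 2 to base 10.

Sum of powers of 2 for each 1-bit:
2^0 + 2^2 + 2^5 + 2^6 + 2^7 + 2^10 + 2^11
= 1 + 4 + 32 + 64 + 128 + 1024 + 2048
= 3301



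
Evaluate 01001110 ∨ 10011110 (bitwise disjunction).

OR: 1 when either bit is 1
  01001110
| 10011110
----------
  11011110
Decimal: 78 | 158 = 222



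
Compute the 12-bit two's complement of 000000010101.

Original: 000000010101
Step 1 - Invert all bits: 111111101010
Step 2 - Add 1: 111111101011
Verification: 000000010101 + 111111101011 = 1000000000000; discarding the end carry (carry out of the top bit) leaves the 12-bit value 000000000000, as required for x + (-x)



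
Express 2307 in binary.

Using repeated division by 2:
2307 ÷ 2 = 1153 remainder 1
1153 ÷ 2 = 576 remainder 1
576 ÷ 2 = 288 remainder 0
288 ÷ 2 = 144 remainder 0
144 ÷ 2 = 72 remainder 0
72 ÷ 2 = 36 remainder 0
36 ÷ 2 = 18 remainder 0
18 ÷ 2 = 9 remainder 0
9 ÷ 2 = 4 remainder 1
4 ÷ 2 = 2 remainder 0
2 ÷ 2 = 1 remainder 0
1 ÷ 2 = 0 remainder 1
Reading remainders bottom to top: 100100000011



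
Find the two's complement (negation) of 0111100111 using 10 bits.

Original: 0111100111
Step 1 - Invert all bits: 1000011000
Step 2 - Add 1: 1000011001
Verification: 0111100111 + 1000011001 = 10000000000; discarding the end carry (carry out of the top bit) leaves the 10-bit value 0000000000, as required for x + (-x)



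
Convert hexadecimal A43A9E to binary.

Convert each hex digit to 4 bits:
  A = 1010
  4 = 0100
  3 = 0011
  A = 1010
  9 = 1001
  E = 1110
Concatenate: 101001000011101010011110



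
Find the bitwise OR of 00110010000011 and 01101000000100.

OR: 1 when either bit is 1
  00110010000011
| 01101000000100
----------------
  01111010000111
Decimal: 3203 | 6660 = 7815



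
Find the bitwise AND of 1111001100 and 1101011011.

AND: 1 only when both bits are 1
  1111001100
& 1101011011
------------
  1101001000
Decimal: 972 & 859 = 840



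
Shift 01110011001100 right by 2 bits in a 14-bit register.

Original: 01110011001100 (decimal 7372)
Shift right by 2 positions
Drop the 2 low bits; fill with zeros on the left
Result: 00011100110011 (decimal 1843)
Equivalent: 7372 >> 2 = 7372 ÷ 2^2 = 1843



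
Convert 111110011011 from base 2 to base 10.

Sum of powers of 2 for each 1-bit:
2^0 + 2^1 + 2^3 + 2^4 + 2^7 + 2^8 + 2^9 + 2^10 + 2^11
= 1 + 2 + 8 + 16 + 128 + 256 + 512 + 1024 + 2048
= 3995



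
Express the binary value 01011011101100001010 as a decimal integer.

Sum of powers of 2 for each 1-bit:
2^1 + 2^3 + 2^8 + 2^9 + 2^11 + 2^12 + 2^13 + 2^15 + 2^16 + 2^18
= 2 + 8 + 256 + 512 + 2048 + 4096 + 8192 + 32768 + 65536 + 262144
= 375562



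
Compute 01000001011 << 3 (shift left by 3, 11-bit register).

Original: 01000001011 (decimal 523)
Shift left by 3 positions
Append 3 zeros on the right and drop the 3 high bits that overflow the 11-bit width
Result: 00001011000 (decimal 88)
Equivalent: 523 << 3 = 523 × 2^3 = 4184, truncated to 11 bits = 88



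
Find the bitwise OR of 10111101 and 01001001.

OR: 1 when either bit is 1
  10111101
| 01001001
----------
  11111101
Decimal: 189 | 73 = 253



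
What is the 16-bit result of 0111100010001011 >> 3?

Original: 0111100010001011 (decimal 30859)
Shift right by 3 positions
Drop the 3 low bits; fill with zeros on the left
Result: 0000111100010001 (decimal 3857)
Equivalent: 30859 >> 3 = 30859 ÷ 2^3 = 3857



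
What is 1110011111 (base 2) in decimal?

Sum of powers of 2 for each 1-bit:
2^0 + 2^1 + 2^2 + 2^3 + 2^4 + 2^7 + 2^8 + 2^9
= 1 + 2 + 4 + 8 + 16 + 128 + 256 + 512
= 927



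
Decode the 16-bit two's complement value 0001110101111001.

Binary: 0001110101111001
Sign bit: 0 (non-negative)
Read directly as an unsigned value:
0001110101111001 = 4096 + 2048 + 1024 + 256 + 64 + 32 + 16 + 8 + 1 = 7545
Value: 7545



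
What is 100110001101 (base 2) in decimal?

Sum of powers of 2 for each 1-bit:
2^0 + 2^2 + 2^3 + 2^7 + 2^8 + 2^11
= 1 + 4 + 8 + 128 + 256 + 2048
= 2445



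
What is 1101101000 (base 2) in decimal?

Sum of powers of 2 for each 1-bit:
2^3 + 2^5 + 2^6 + 2^8 + 2^9
= 8 + 32 + 64 + 256 + 512
= 872



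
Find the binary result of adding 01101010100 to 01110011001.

Add column by column from the right: bit + bit + carry-in; write the sum mod 2, carry 1 when the sum is 2 or 3.
carry:  11000100000
        01101010100
+       01110011001
-------------------
       011011101101
(the carry out of the leftmost column, 0, becomes the leading bit)
Decimal check:
  01101010100 = 512 + 256 + 64 + 16 + 4 = 852
  01110011001 = 512 + 256 + 128 + 16 + 8 + 1 = 921
  852 + 921 = 1773, and 011011101101 = 1024 + 512 + 128 + 64 + 32 + 8 + 4 + 1 = 1773 ✓



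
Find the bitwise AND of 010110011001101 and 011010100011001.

AND: 1 only when both bits are 1
  010110011001101
& 011010100011001
-----------------
  010010000001001
Decimal: 11469 & 13593 = 9225



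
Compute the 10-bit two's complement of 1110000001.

Original (sign bit 1, negative): 1110000001
Step 1 - Invert all bits: 0001111110
Step 2 - Add 1: 0001111111
Verification: 1110000001 + 0001111111 = 10000000000; discarding the end carry (carry out of the top bit) leaves the 10-bit value 0000000000, as required for x + (-x)



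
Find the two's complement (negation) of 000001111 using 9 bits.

Original: 000001111
Step 1 - Invert all bits: 111110000
Step 2 - Add 1: 111110001
Verification: 000001111 + 111110001 = 1000000000; discarding the end carry (carry out of the top bit) leaves the 9-bit value 000000000, as required for x + (-x)



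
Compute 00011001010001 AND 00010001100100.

AND: 1 only when both bits are 1
  00011001010001
& 00010001100100
----------------
  00010001000000
Decimal: 1617 & 1124 = 1088



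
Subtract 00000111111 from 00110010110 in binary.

Method 1 - Direct subtraction (column by column from the right: bit − bit − borrow-in; if negative, add 2 and borrow 1 from the next column):
borrow: 00011111110
        00110010110
-       00000111111
-------------------
        00101010111

Method 2 - Add two's complement:
Two's complement of 00000111111: invert → 11111000000, add 1 → 11111000001
  00110010110
+ 11111000001
-------------
 100101010111  (end carry out of the top bit = 1)
Discarding the end carry: 00101010111
Decimal check:
  00110010110 = 256 + 128 + 16 + 4 + 2 = 406
  00000111111 = 32 + 16 + 8 + 4 + 2 + 1 = 63
  406 - 63 = 343, and 00101010111 = 256 + 64 + 16 + 4 + 2 + 1 = 343 ✓



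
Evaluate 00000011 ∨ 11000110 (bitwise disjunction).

OR: 1 when either bit is 1
  00000011
| 11000110
----------
  11000111
Decimal: 3 | 198 = 199



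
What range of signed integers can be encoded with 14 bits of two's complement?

For 14-bit two's complement:
Minimum: -2^13 = -8192
Maximum: 2^13 - 1 = 8191



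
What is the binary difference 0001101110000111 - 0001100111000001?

Method 1 - Direct subtraction (column by column from the right: bit − bit − borrow-in; if negative, add 2 and borrow 1 from the next column):
borrow: 0000001110000000
        0001101110000111
-       0001100111000001
------------------------
        0000000111000110

Method 2 - Add two's complement:
Two's complement of 0001100111000001: invert → 1110011000111110, add 1 → 1110011000111111
  0001101110000111
+ 1110011000111111
------------------
 10000000111000110  (end carry out of the top bit = 1)
Discarding the end carry: 0000000111000110
Decimal check:
  0001101110000111 = 4096 + 2048 + 512 + 256 + 128 + 4 + 2 + 1 = 7047
  0001100111000001 = 4096 + 2048 + 256 + 128 + 64 + 1 = 6593
  7047 - 6593 = 454, and 0000000111000110 = 256 + 128 + 64 + 4 + 2 = 454 ✓



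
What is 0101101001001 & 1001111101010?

AND: 1 only when both bits are 1
  0101101001001
& 1001111101010
---------------
  0001101001000
Decimal: 2889 & 5098 = 840



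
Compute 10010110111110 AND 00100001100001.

AND: 1 only when both bits are 1
  10010110111110
& 00100001100001
----------------
  00000000100000
Decimal: 9662 & 2145 = 32



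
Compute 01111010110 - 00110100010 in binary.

Method 1 - Direct subtraction (column by column from the right: bit − bit − borrow-in; if negative, add 2 and borrow 1 from the next column):
borrow: 00001000000
        01111010110
-       00110100010
-------------------
        01000110100

Method 2 - Add two's complement:
Two's complement of 00110100010: invert → 11001011101, add 1 → 11001011110
  01111010110
+ 11001011110
-------------
 101000110100  (end carry out of the top bit = 1)
Discarding the end carry: 01000110100
Decimal check:
  01111010110 = 512 + 256 + 128 + 64 + 16 + 4 + 2 = 982
  00110100010 = 256 + 128 + 32 + 2 = 418
  982 - 418 = 564, and 01000110100 = 512 + 32 + 16 + 4 = 564 ✓



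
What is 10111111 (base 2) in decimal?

Sum of powers of 2 for each 1-bit:
2^0 + 2^1 + 2^2 + 2^3 + 2^4 + 2^5 + 2^7
= 1 + 2 + 4 + 8 + 16 + 32 + 128
= 191



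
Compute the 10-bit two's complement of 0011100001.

Original: 0011100001
Step 1 - Invert all bits: 1100011110
Step 2 - Add 1: 1100011111
Verification: 0011100001 + 1100011111 = 10000000000; discarding the end carry (carry out of the top bit) leaves the 10-bit value 0000000000, as required for x + (-x)



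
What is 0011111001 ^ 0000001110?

XOR: 1 when bits differ
  0011111001
^ 0000001110
------------
  0011110111
Decimal: 249 ^ 14 = 247



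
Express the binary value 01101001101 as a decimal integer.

Sum of powers of 2 for each 1-bit:
2^0 + 2^2 + 2^3 + 2^6 + 2^8 + 2^9
= 1 + 4 + 8 + 64 + 256 + 512
= 845



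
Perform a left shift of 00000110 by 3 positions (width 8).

Original: 00000110 (decimal 6)
Shift left by 3 positions
Append 3 zeros on the right
Result: 00110000 (decimal 48)
Equivalent: 6 << 3 = 6 × 2^3 = 48



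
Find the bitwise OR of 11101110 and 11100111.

OR: 1 when either bit is 1
  11101110
| 11100111
----------
  11101111
Decimal: 238 | 231 = 239



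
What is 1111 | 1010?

OR: 1 when either bit is 1
  1111
| 1010
------
  1111
Decimal: 15 | 10 = 15



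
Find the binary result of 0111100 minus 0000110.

Method 1 - Direct subtraction (column by column from the right: bit − bit − borrow-in; if negative, add 2 and borrow 1 from the next column):
borrow: 0001100
        0111100
-       0000110
---------------
        0110110

Method 2 - Add two's complement:
Two's complement of 0000110: invert → 1111001, add 1 → 1111010
  0111100
+ 1111010
---------
 10110110  (end carry out of the top bit = 1)
Discarding the end carry: 0110110
Decimal check:
  0111100 = 32 + 16 + 8 + 4 = 60
  0000110 = 4 + 2 = 6
  60 - 6 = 54, and 0110110 = 32 + 16 + 4 + 2 = 54 ✓



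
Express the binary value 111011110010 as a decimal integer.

Sum of powers of 2 for each 1-bit:
2^1 + 2^4 + 2^5 + 2^6 + 2^7 + 2^9 + 2^10 + 2^11
= 2 + 16 + 32 + 64 + 128 + 512 + 1024 + 2048
= 3826



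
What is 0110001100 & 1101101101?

AND: 1 only when both bits are 1
  0110001100
& 1101101101
------------
  0100001100
Decimal: 396 & 877 = 268



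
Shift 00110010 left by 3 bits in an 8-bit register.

Original: 00110010 (decimal 50)
Shift left by 3 positions
Append 3 zeros on the right and drop the 3 high bits that overflow the 8-bit width
Result: 10010000 (decimal 144)
Equivalent: 50 << 3 = 50 × 2^3 = 400, truncated to 8 bits = 144



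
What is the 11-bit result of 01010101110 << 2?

Original: 01010101110 (decimal 686)
Shift left by 2 positions
Append 2 zeros on the right and drop the 2 high bits that overflow the 11-bit width
Result: 01010111000 (decimal 696)
Equivalent: 686 << 2 = 686 × 2^2 = 2744, truncated to 11 bits = 696



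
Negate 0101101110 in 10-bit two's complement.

Original: 0101101110
Step 1 - Invert all bits: 1010010001
Step 2 - Add 1: 1010010010
Verification: 0101101110 + 1010010010 = 10000000000; discarding the end carry (carry out of the top bit) leaves the 10-bit value 0000000000, as required for x + (-x)



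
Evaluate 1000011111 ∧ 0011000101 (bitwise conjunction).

AND: 1 only when both bits are 1
  1000011111
& 0011000101
------------
  0000000101
Decimal: 543 & 197 = 5



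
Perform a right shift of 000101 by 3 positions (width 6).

Original: 000101 (decimal 5)
Shift right by 3 positions
Drop the 3 low bits; fill with zeros on the left
Result: 000000 (decimal 0)
Equivalent: 5 >> 3 = 5 ÷ 2^3 = 0



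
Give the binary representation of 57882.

Using repeated division by 2:
57882 ÷ 2 = 28941 remainder 0
28941 ÷ 2 = 14470 remainder 1
14470 ÷ 2 = 7235 remainder 0
7235 ÷ 2 = 3617 remainder 1
3617 ÷ 2 = 1808 remainder 1
1808 ÷ 2 = 904 remainder 0
904 ÷ 2 = 452 remainder 0
452 ÷ 2 = 226 remainder 0
226 ÷ 2 = 113 remainder 0
113 ÷ 2 = 56 remainder 1
56 ÷ 2 = 28 remainder 0
28 ÷ 2 = 14 remainder 0
14 ÷ 2 = 7 remainder 0
7 ÷ 2 = 3 remainder 1
3 ÷ 2 = 1 remainder 1
1 ÷ 2 = 0 remainder 1
Reading remainders bottom to top: 1110001000011010



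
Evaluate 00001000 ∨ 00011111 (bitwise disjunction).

OR: 1 when either bit is 1
  00001000
| 00011111
----------
  00011111
Decimal: 8 | 31 = 31



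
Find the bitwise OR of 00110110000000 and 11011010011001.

OR: 1 when either bit is 1
  00110110000000
| 11011010011001
----------------
  11111110011001
Decimal: 3456 | 13977 = 16281



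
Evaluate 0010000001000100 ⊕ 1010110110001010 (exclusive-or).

XOR: 1 when bits differ
  0010000001000100
^ 1010110110001010
------------------
  1000110111001110
Decimal: 8260 ^ 44426 = 36302



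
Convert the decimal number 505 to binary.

Using repeated division by 2:
505 ÷ 2 = 252 remainder 1
252 ÷ 2 = 126 remainder 0
126 ÷ 2 = 63 remainder 0
63 ÷ 2 = 31 remainder 1
31 ÷ 2 = 15 remainder 1
15 ÷ 2 = 7 remainder 1
7 ÷ 2 = 3 remainder 1
3 ÷ 2 = 1 remainder 1
1 ÷ 2 = 0 remainder 1
Reading remainders bottom to top: 111111001



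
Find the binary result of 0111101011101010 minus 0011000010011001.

Method 1 - Direct subtraction (column by column from the right: bit − bit − borrow-in; if negative, add 2 and borrow 1 from the next column):
borrow: 0000000000100010
        0111101011101010
-       0011000010011001
------------------------
        0100101001010001

Method 2 - Add two's complement:
Two's complement of 0011000010011001: invert → 1100111101100110, add 1 → 1100111101100111
  0111101011101010
+ 1100111101100111
------------------
 10100101001010001  (end carry out of the top bit = 1)
Discarding the end carry: 0100101001010001
Decimal check:
  0111101011101010 = 16384 + 8192 + 4096 + 2048 + 512 + 128 + 64 + 32 + 8 + 2 = 31466
  0011000010011001 = 8192 + 4096 + 128 + 16 + 8 + 1 = 12441
  31466 - 12441 = 19025, and 0100101001010001 = 16384 + 2048 + 512 + 64 + 16 + 1 = 19025 ✓



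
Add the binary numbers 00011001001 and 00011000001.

Add column by column from the right: bit + bit + carry-in; write the sum mod 2, carry 1 when the sum is 2 or 3.
carry:  00110000010
        00011001001
+       00011000001
-------------------
       000110001010
(the carry out of the leftmost column, 0, becomes the leading bit)
Decimal check:
  00011001001 = 128 + 64 + 8 + 1 = 201
  00011000001 = 128 + 64 + 1 = 193
  201 + 193 = 394, and 000110001010 = 256 + 128 + 8 + 2 = 394 ✓



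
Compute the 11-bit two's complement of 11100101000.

Original (sign bit 1, negative): 11100101000
Step 1 - Invert all bits: 00011010111
Step 2 - Add 1: 00011011000
Verification: 11100101000 + 00011011000 = 100000000000; discarding the end carry (carry out of the top bit) leaves the 11-bit value 00000000000, as required for x + (-x)



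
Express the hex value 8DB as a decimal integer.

Expand by place value (powers of 16):
Digit values: D = 13, B = 11
8DB = 8 × 16^2 + 13 × 16^1 + 11 × 16^0
= 8 × 256 + 13 × 16 + 11 × 1
= 2048 + 208 + 11
= 2267



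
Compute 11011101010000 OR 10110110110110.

OR: 1 when either bit is 1
  11011101010000
| 10110110110110
----------------
  11111111110110
Decimal: 14160 | 11702 = 16374



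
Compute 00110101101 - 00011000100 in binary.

Method 1 - Direct subtraction (column by column from the right: bit − bit − borrow-in; if negative, add 2 and borrow 1 from the next column):
borrow: 00110000000
        00110101101
-       00011000100
-------------------
        00011101001

Method 2 - Add two's complement:
Two's complement of 00011000100: invert → 11100111011, add 1 → 11100111100
  00110101101
+ 11100111100
-------------
 100011101001  (end carry out of the top bit = 1)
Discarding the end carry: 00011101001
Decimal check:
  00110101101 = 256 + 128 + 32 + 8 + 4 + 1 = 429
  00011000100 = 128 + 64 + 4 = 196
  429 - 196 = 233, and 00011101001 = 128 + 64 + 32 + 8 + 1 = 233 ✓



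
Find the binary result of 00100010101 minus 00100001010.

Method 1 - Direct subtraction (column by column from the right: bit − bit − borrow-in; if negative, add 2 and borrow 1 from the next column):
borrow: 00000010100
        00100010101
-       00100001010
-------------------
        00000001011

Method 2 - Add two's complement:
Two's complement of 00100001010: invert → 11011110101, add 1 → 11011110110
  00100010101
+ 11011110110
-------------
 100000001011  (end carry out of the top bit = 1)
Discarding the end carry: 00000001011
Decimal check:
  00100010101 = 256 + 16 + 4 + 1 = 277
  00100001010 = 256 + 8 + 2 = 266
  277 - 266 = 11, and 00000001011 = 8 + 2 + 1 = 11 ✓



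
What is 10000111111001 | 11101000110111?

OR: 1 when either bit is 1
  10000111111001
| 11101000110111
----------------
  11101111111111
Decimal: 8697 | 14903 = 15359



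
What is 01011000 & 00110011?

AND: 1 only when both bits are 1
  01011000
& 00110011
----------
  00010000
Decimal: 88 & 51 = 16



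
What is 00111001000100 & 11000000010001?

AND: 1 only when both bits are 1
  00111001000100
& 11000000010001
----------------
  00000000000000
Decimal: 3652 & 12305 = 0



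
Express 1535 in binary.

Using repeated division by 2:
1535 ÷ 2 = 767 remainder 1
767 ÷ 2 = 383 remainder 1
383 ÷ 2 = 191 remainder 1
191 ÷ 2 = 95 remainder 1
95 ÷ 2 = 47 remainder 1
47 ÷ 2 = 23 remainder 1
23 ÷ 2 = 11 remainder 1
11 ÷ 2 = 5 remainder 1
5 ÷ 2 = 2 remainder 1
2 ÷ 2 = 1 remainder 0
1 ÷ 2 = 0 remainder 1
Reading remainders bottom to top: 10111111111



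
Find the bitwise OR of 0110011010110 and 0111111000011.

OR: 1 when either bit is 1
  0110011010110
| 0111111000011
---------------
  0111111010111
Decimal: 3286 | 4035 = 4055



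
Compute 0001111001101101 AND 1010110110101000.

AND: 1 only when both bits are 1
  0001111001101101
& 1010110110101000
------------------
  0000110000101000
Decimal: 7789 & 44456 = 3112



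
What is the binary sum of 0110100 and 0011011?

Add column by column from the right: bit + bit + carry-in; write the sum mod 2, carry 1 when the sum is 2 or 3.
carry:  1100000
        0110100
+       0011011
---------------
       01001111
(the carry out of the leftmost column, 0, becomes the leading bit)
Decimal check:
  0110100 = 32 + 16 + 4 = 52
  0011011 = 16 + 8 + 2 + 1 = 27
  52 + 27 = 79, and 01001111 = 64 + 8 + 4 + 2 + 1 = 79 ✓



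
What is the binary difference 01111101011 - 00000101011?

Method 1 - Direct subtraction (column by column from the right: bit − bit − borrow-in; if negative, add 2 and borrow 1 from the next column):
borrow: 00000000000
        01111101011
-       00000101011
-------------------
        01111000000

Method 2 - Add two's complement:
Two's complement of 00000101011: invert → 11111010100, add 1 → 11111010101
  01111101011
+ 11111010101
-------------
 101111000000  (end carry out of the top bit = 1)
Discarding the end carry: 01111000000
Decimal check:
  01111101011 = 512 + 256 + 128 + 64 + 32 + 8 + 2 + 1 = 1003
  00000101011 = 32 + 8 + 2 + 1 = 43
  1003 - 43 = 960, and 01111000000 = 512 + 256 + 128 + 64 = 960 ✓



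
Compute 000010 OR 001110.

OR: 1 when either bit is 1
  000010
| 001110
--------
  001110
Decimal: 2 | 14 = 14



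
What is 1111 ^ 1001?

XOR: 1 when bits differ
  1111
^ 1001
------
  0110
Decimal: 15 ^ 9 = 6



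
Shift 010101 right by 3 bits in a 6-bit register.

Original: 010101 (decimal 21)
Shift right by 3 positions
Drop the 3 low bits; fill with zeros on the left
Result: 000010 (decimal 2)
Equivalent: 21 >> 3 = 21 ÷ 2^3 = 2



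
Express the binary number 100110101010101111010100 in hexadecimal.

Group into 4-bit nibbles from right:
  1001 = 9
  1010 = A
  1010 = A
  1011 = B
  1101 = D
  0100 = 4
Result: 9AABD4



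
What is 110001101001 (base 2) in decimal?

Sum of powers of 2 for each 1-bit:
2^0 + 2^3 + 2^5 + 2^6 + 2^10 + 2^11
= 1 + 8 + 32 + 64 + 1024 + 2048
= 3177



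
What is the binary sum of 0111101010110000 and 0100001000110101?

Add column by column from the right: bit + bit + carry-in; write the sum mod 2, carry 1 when the sum is 2 or 3.
carry:  1000010001100000
        0111101010110000
+       0100001000110101
------------------------
       01011110011100101
(the carry out of the leftmost column, 0, becomes the leading bit)
Decimal check:
  0111101010110000 = 16384 + 8192 + 4096 + 2048 + 512 + 128 + 32 + 16 = 31408
  0100001000110101 = 16384 + 512 + 32 + 16 + 4 + 1 = 16949
  31408 + 16949 = 48357, and 01011110011100101 = 32768 + 8192 + 4096 + 2048 + 1024 + 128 + 64 + 32 + 4 + 1 = 48357 ✓



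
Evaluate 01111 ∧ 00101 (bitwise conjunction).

AND: 1 only when both bits are 1
  01111
& 00101
-------
  00101
Decimal: 15 & 5 = 5



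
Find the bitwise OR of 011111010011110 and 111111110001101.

OR: 1 when either bit is 1
  011111010011110
| 111111110001101
-----------------
  111111110011111
Decimal: 16030 | 32653 = 32671



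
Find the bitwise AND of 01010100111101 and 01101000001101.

AND: 1 only when both bits are 1
  01010100111101
& 01101000001101
----------------
  01000000001101
Decimal: 5437 & 6669 = 4109

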